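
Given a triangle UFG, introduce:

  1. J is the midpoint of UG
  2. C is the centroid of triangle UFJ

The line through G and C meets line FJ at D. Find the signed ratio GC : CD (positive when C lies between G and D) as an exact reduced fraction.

Set U = (0, 0), F = (1, 0), G = (0, 1); any affine frame gives the same invariant.
1. J is the midpoint of UG ⇒ J = (0, 1/2)
2. C is the centroid of triangle UFJ ⇒ C = (1/3, 1/6)
line GC meets FJ at D = (1/4, 3/8)
C = G + t·(D−G) with t = 4/3, so GC:CD = 4/3:-1/3

GC:CD = -4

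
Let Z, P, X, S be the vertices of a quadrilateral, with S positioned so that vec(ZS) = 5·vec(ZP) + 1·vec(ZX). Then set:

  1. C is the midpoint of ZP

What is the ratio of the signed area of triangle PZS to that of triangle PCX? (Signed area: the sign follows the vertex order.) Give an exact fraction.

[PZS]:[PCX] = 2

Choose coordinates Z = (0, 0), P = (1, 0), X = (0, 1), S = (5, 1).
1. C is the midpoint of ZP ⇒ C = (1/2, 0)
2·[PZS] = -1, 2·[PCX] = -1/2
[PZS]:[PCX] = -1:-1/2 = 2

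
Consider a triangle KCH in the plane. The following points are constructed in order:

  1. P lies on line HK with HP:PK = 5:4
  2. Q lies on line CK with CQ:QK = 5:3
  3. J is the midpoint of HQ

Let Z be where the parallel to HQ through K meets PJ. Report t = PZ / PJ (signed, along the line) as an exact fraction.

t = -4/5

Work in coordinates with K = (0, 0), C = (1, 0), H = (0, 1).
1. P lies on line HK with HP:PK = 5:4 ⇒ P = (0, 4/9)
2. Q lies on line CK with CQ:QK = 5:3 ⇒ Q = (3/8, 0)
3. J is the midpoint of HQ ⇒ J = (3/16, 1/2)
through K parallel to HQ: direction (3/8, -1); meets PJ at Z = (-3/20, 2/5)
Z = P + t·(J−P) with t = -4/5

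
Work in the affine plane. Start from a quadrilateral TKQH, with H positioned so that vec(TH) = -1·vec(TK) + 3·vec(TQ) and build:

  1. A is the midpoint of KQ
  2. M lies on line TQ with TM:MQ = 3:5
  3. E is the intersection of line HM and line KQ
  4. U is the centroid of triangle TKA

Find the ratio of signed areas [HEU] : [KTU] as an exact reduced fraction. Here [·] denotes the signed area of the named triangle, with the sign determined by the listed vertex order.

Assign T = (0, 0), K = (1, 0), Q = (0, 1), H = (-1, 3) — the answer is frame-independent, so this choice is without loss of generality.
1. A is the midpoint of KQ ⇒ A = (1/2, 1/2)
2. M lies on line TQ with TM:MQ = 3:5 ⇒ M = (0, 3/8)
3. E is the intersection of line HM and line KQ ⇒ E = (-5/13, 18/13)
4. U is the centroid of triangle TKA ⇒ U = (1/2, 1/6)
2·[HEU] = 53/78, 2·[KTU] = -1/6
[HEU]:[KTU] = 53/78:-1/6 = -53/13

[HEU]:[KTU] = -53/13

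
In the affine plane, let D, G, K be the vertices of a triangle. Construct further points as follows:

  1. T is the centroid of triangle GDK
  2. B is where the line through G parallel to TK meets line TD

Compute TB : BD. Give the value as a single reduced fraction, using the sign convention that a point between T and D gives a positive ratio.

Set D = (0, 0), G = (1, 0), K = (0, 1); any affine frame gives the same invariant.
1. T is the centroid of triangle GDK ⇒ T = (1/3, 1/3)
2. B is where the line through G parallel to TK meets line TD ⇒ B = (2/3, 2/3)
B = T + t·(D−T) with t = -1, so TB:BD = t:(1−t) = -1:2

TB:BD = -1/2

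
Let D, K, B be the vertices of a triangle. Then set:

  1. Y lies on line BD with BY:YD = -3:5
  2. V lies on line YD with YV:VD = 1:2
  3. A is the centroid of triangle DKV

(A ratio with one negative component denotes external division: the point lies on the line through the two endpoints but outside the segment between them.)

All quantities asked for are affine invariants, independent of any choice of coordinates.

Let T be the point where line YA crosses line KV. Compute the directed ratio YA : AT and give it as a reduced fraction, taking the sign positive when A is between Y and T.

YA:AT = -5/2

Assign D = (0, 0), K = (1, 0), B = (0, 1) — the answer is frame-independent, so this choice is without loss of generality.
1. Y lies on line BD with BY:YD = -3:5 ⇒ Y = (0, 5/2)
2. V lies on line YD with YV:VD = 1:2 ⇒ V = (0, 5/3)
3. A is the centroid of triangle DKV ⇒ A = (1/3, 5/9)
line YA meets KV at T = (1/5, 4/3)
A = Y + t·(T−Y) with t = 5/3, so YA:AT = 5/3:-2/3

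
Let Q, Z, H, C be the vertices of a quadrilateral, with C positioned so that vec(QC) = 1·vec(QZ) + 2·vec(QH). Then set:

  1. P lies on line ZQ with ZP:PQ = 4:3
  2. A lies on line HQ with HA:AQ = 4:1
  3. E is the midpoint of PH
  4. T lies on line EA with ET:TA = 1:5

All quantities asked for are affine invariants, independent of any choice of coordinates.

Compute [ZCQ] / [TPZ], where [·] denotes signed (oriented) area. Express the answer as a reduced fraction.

[ZCQ]:[TPZ] = 70/9

Set Q = (0, 0), Z = (1, 0), H = (0, 1), C = (1, 2); any affine frame gives the same invariant.
1. P lies on line ZQ with ZP:PQ = 4:3 ⇒ P = (3/7, 0)
2. A lies on line HQ with HA:AQ = 4:1 ⇒ A = (0, 1/5)
3. E is the midpoint of PH ⇒ E = (3/14, 1/2)
4. T lies on line EA with ET:TA = 1:5 ⇒ T = (5/28, 9/20)
2·[ZCQ] = 2, 2·[TPZ] = 9/35
[ZCQ]:[TPZ] = 2:9/35 = 70/9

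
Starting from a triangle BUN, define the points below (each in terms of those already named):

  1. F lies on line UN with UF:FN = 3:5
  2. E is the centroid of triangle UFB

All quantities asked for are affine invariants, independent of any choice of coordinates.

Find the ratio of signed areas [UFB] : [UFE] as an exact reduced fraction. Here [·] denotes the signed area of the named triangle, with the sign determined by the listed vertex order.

Assign B = (0, 0), U = (1, 0), N = (0, 1) — the answer is frame-independent, so this choice is without loss of generality.
1. F lies on line UN with UF:FN = 3:5 ⇒ F = (5/8, 3/8)
2. E is the centroid of triangle UFB ⇒ E = (13/24, 1/8)
2·[UFB] = 3/8, 2·[UFE] = 1/8
[UFB]:[UFE] = 3/8:1/8 = 3

[UFB]:[UFE] = 3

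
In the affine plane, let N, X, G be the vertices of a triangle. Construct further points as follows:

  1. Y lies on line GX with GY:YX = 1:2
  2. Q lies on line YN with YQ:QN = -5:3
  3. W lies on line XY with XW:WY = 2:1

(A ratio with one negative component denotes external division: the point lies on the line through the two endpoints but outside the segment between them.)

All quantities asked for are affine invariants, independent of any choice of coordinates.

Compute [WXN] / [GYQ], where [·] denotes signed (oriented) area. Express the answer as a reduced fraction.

[WXN]:[GYQ] = 8/15

Choose coordinates N = (0, 0), X = (1, 0), G = (0, 1).
1. Y lies on line GX with GY:YX = 1:2 ⇒ Y = (1/3, 2/3)
2. Q lies on line YN with YQ:QN = -5:3 ⇒ Q = (-1/2, -1)
3. W lies on line XY with XW:WY = 2:1 ⇒ W = (5/9, 4/9)
2·[WXN] = -4/9, 2·[GYQ] = -5/6
[WXN]:[GYQ] = -4/9:-5/6 = 8/15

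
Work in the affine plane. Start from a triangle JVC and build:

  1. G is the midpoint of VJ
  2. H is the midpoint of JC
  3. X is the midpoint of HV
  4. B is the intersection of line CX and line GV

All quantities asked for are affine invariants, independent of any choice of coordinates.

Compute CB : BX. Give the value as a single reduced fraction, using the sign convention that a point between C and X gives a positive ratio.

Work in coordinates with J = (0, 0), V = (1, 0), C = (0, 1).
1. G is the midpoint of VJ ⇒ G = (1/2, 0)
2. H is the midpoint of JC ⇒ H = (0, 1/2)
3. X is the midpoint of HV ⇒ X = (1/2, 1/4)
4. B is the intersection of line CX and line GV ⇒ B = (2/3, 0)
B = C + t·(X−C) with t = 4/3, so CB:BX = t:(1−t) = 4/3:-1/3

CB:BX = -4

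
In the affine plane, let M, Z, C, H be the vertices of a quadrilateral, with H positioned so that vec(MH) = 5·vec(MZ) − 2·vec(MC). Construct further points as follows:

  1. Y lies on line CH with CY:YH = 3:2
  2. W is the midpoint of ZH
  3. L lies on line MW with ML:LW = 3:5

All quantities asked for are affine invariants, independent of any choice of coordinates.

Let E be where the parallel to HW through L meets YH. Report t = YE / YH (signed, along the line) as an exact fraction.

t = 41/16

Set M = (0, 0), Z = (1, 0), C = (0, 1), H = (5, -2); any affine frame gives the same invariant.
1. Y lies on line CH with CY:YH = 3:2 ⇒ Y = (3, -4/5)
2. W is the midpoint of ZH ⇒ W = (3, -1)
3. L lies on line MW with ML:LW = 3:5 ⇒ L = (9/8, -3/8)
through L parallel to HW: direction (-2, 1); meets YH at E = (65/8, -31/8)
E = Y + t·(H−Y) with t = 41/16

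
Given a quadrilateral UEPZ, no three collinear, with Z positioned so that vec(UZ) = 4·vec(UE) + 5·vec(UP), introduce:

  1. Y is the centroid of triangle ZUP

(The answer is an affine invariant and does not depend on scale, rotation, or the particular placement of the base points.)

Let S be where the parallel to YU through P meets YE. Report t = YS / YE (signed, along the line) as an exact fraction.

Work in coordinates with U = (0, 0), E = (1, 0), P = (0, 1), Z = (4, 5).
1. Y is the centroid of triangle ZUP ⇒ Y = (4/3, 2)
through P parallel to YU: direction (-4/3, -2); meets YE at S = (14/9, 10/3)
S = Y + t·(E−Y) with t = -2/3

t = -2/3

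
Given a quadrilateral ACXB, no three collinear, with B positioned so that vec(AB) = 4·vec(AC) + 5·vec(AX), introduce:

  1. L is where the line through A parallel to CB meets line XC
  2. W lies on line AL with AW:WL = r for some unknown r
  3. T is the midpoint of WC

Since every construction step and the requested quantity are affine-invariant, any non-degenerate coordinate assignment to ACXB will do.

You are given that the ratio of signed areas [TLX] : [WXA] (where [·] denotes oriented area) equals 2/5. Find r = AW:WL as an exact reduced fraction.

r = 5/4

Work in coordinates with A = (0, 0), C = (1, 0), X = (0, 1), B = (4, 5).
1. L is where the line through A parallel to CB meets line XC ⇒ L = (3/8, 5/8)
2. With AW:WL = r, write λ = r/(r+1) so W = A + λ·(L−A); W is affine-linear in λ
3. T is the midpoint of WC ⇒ T is an affine combination of earlier points and hence also affine-linear in λ
Every point depending on W is an affine combination of W and λ-independent points, so each such coordinate is linear in λ; the λ² term in each signed area is a multiple of (L−A)×(L−A) = 0, so 2·[TLX] and 2·[WXA] are each linear in λ. Evaluating at λ=0 and λ=1:
  2·[TLX] = -3/16·λ + 3/16,   2·[WXA] = 3/8·λ
So [TLX]:[WXA] = (-3/16·λ + 3/16) / (3/8·λ). Setting this equal to 2/5:
  -3/16·λ + 3/16 = 2/5·(3/8·λ)  ⇒  λ = 5/9
Then r = λ/(1−λ) = (5/9)/(4/9) = 5/4. Check: with r = 5/4, W = (5/24, 25/72) and [TLX]:[WXA] = 2/5 as required.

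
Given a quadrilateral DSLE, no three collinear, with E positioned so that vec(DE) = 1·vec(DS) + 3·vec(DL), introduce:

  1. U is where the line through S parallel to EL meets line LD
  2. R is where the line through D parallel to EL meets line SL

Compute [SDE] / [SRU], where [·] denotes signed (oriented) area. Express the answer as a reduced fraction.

Choose coordinates D = (0, 0), S = (1, 0), L = (0, 1), E = (1, 3).
1. U is where the line through S parallel to EL meets line LD ⇒ U = (0, -2)
2. R is where the line through D parallel to EL meets line SL ⇒ R = (1/3, 2/3)
2·[SDE] = -3, 2·[SRU] = 2
[SDE]:[SRU] = -3:2 = -3/2

[SDE]:[SRU] = -3/2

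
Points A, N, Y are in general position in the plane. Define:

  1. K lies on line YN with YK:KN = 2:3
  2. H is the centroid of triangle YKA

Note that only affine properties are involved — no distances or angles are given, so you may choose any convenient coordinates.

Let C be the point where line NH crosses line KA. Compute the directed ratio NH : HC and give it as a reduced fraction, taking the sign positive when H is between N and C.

Set A = (0, 0), N = (1, 0), Y = (0, 1); any affine frame gives the same invariant.
1. K lies on line YN with YK:KN = 2:3 ⇒ K = (2/5, 3/5)
2. H is the centroid of triangle YKA ⇒ H = (2/15, 8/15)
line NH meets KA at C = (16/55, 24/55)
H = N + t·(C−N) with t = 11/9, so NH:HC = 11/9:-2/9

NH:HC = -11/2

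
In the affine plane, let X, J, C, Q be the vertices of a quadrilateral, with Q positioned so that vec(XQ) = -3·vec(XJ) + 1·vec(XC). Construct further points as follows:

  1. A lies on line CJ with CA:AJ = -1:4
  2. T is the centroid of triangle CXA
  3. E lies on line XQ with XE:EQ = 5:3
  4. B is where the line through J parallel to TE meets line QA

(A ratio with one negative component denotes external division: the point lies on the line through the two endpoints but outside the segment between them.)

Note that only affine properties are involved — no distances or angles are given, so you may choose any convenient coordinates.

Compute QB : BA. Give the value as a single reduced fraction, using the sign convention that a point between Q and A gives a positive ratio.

QB:BA = -171/184

Set X = (0, 0), J = (1, 0), C = (0, 1), Q = (-3, 1); any affine frame gives the same invariant.
1. A lies on line CJ with CA:AJ = -1:4 ⇒ A = (-1/3, 4/3)
2. T is the centroid of triangle CXA ⇒ T = (-1/9, 7/9)
3. E lies on line XQ with XE:EQ = 5:3 ⇒ E = (-15/8, 5/8)
4. B is where the line through J parallel to TE meets line QA ⇒ B = (-495/13, -44/13)
B = Q + t·(A−Q) with t = -171/13, so QB:BA = t:(1−t) = -171/13:184/13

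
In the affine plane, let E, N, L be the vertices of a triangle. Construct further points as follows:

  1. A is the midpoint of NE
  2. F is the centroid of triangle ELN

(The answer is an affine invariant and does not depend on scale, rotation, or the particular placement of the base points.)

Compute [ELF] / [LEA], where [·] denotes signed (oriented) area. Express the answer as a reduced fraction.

Choose coordinates E = (0, 0), N = (1, 0), L = (0, 1).
1. A is the midpoint of NE ⇒ A = (1/2, 0)
2. F is the centroid of triangle ELN ⇒ F = (1/3, 1/3)
2·[ELF] = -1/3, 2·[LEA] = 1/2
[ELF]:[LEA] = -1/3:1/2 = -2/3

[ELF]:[LEA] = -2/3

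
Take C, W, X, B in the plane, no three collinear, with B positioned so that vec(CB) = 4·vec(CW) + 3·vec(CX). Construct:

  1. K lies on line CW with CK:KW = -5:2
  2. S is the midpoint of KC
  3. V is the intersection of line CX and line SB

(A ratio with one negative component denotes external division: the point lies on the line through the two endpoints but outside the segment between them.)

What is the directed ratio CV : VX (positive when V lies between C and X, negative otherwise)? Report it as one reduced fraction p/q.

CV:VX = -15/34

Choose coordinates C = (0, 0), W = (1, 0), X = (0, 1), B = (4, 3).
1. K lies on line CW with CK:KW = -5:2 ⇒ K = (5/3, 0)
2. S is the midpoint of KC ⇒ S = (5/6, 0)
3. V is the intersection of line CX and line SB ⇒ V = (0, -15/19)
V = C + t·(X−C) with t = -15/19, so CV:VX = t:(1−t) = -15/19:34/19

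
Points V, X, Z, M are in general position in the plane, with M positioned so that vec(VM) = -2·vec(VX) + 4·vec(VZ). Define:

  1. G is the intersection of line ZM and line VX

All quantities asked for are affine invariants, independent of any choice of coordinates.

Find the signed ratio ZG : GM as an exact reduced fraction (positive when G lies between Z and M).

Assign V = (0, 0), X = (1, 0), Z = (0, 1), M = (-2, 4) — the answer is frame-independent, so this choice is without loss of generality.
1. G is the intersection of line ZM and line VX ⇒ G = (2/3, 0)
G = Z + t·(M−Z) with t = -1/3, so ZG:GM = t:(1−t) = -1/3:4/3

ZG:GM = -1/4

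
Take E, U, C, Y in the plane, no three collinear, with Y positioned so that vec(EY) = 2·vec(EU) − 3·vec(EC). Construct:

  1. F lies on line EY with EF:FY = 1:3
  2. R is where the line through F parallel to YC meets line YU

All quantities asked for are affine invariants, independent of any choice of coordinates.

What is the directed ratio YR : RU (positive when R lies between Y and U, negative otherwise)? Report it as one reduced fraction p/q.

YR:RU = -3/7

Work in coordinates with E = (0, 0), U = (1, 0), C = (0, 1), Y = (2, -3).
1. F lies on line EY with EF:FY = 1:3 ⇒ F = (1/2, -3/4)
2. R is where the line through F parallel to YC meets line YU ⇒ R = (11/4, -21/4)
R = Y + t·(U−Y) with t = -3/4, so YR:RU = t:(1−t) = -3/4:7/4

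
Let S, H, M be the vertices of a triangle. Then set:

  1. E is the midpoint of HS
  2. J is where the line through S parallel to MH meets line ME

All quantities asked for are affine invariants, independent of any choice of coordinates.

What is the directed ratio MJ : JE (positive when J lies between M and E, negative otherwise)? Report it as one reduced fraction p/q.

Work in coordinates with S = (0, 0), H = (1, 0), M = (0, 1).
1. E is the midpoint of HS ⇒ E = (1/2, 0)
2. J is where the line through S parallel to MH meets line ME ⇒ J = (1, -1)
J = M + t·(E−M) with t = 2, so MJ:JE = t:(1−t) = 2:-1

MJ:JE = -2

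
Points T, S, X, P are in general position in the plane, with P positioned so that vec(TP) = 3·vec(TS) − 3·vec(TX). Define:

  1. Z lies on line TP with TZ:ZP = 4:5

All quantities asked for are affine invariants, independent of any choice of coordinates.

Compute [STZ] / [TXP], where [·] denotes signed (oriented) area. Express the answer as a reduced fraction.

Work in coordinates with T = (0, 0), S = (1, 0), X = (0, 1), P = (3, -3).
1. Z lies on line TP with TZ:ZP = 4:5 ⇒ Z = (4/3, -4/3)
2·[STZ] = 4/3, 2·[TXP] = -3
[STZ]:[TXP] = 4/3:-3 = -4/9

[STZ]:[TXP] = -4/9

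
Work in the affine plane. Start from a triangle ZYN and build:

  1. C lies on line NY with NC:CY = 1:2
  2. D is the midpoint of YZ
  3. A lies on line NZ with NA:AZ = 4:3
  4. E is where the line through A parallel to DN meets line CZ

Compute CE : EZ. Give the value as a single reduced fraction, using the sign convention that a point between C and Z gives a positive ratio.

Work in coordinates with Z = (0, 0), Y = (1, 0), N = (0, 1).
1. C lies on line NY with NC:CY = 1:2 ⇒ C = (1/3, 2/3)
2. D is the midpoint of YZ ⇒ D = (1/2, 0)
3. A lies on line NZ with NA:AZ = 4:3 ⇒ A = (0, 3/7)
4. E is where the line through A parallel to DN meets line CZ ⇒ E = (3/28, 3/14)
E = C + t·(Z−C) with t = 19/28, so CE:EZ = t:(1−t) = 19/28:9/28

CE:EZ = 19/9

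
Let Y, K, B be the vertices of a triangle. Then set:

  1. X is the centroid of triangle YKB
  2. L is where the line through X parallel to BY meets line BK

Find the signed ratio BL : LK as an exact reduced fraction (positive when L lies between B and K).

Work in coordinates with Y = (0, 0), K = (1, 0), B = (0, 1).
1. X is the centroid of triangle YKB ⇒ X = (1/3, 1/3)
2. L is where the line through X parallel to BY meets line BK ⇒ L = (1/3, 2/3)
L = B + t·(K−B) with t = 1/3, so BL:LK = t:(1−t) = 1/3:2/3

BL:LK = 1/2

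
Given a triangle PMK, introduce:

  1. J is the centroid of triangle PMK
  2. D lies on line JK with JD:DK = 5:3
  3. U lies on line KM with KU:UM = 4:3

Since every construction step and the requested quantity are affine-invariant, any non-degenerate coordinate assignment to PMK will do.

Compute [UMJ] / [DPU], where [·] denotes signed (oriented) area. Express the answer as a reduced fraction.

[UMJ]:[DPU] = -8/21

Work in coordinates with P = (0, 0), M = (1, 0), K = (0, 1).
1. J is the centroid of triangle PMK ⇒ J = (1/3, 1/3)
2. D lies on line JK with JD:DK = 5:3 ⇒ D = (1/8, 3/4)
3. U lies on line KM with KU:UM = 4:3 ⇒ U = (4/7, 3/7)
2·[UMJ] = -1/7, 2·[DPU] = 3/8
[UMJ]:[DPU] = -1/7:3/8 = -8/21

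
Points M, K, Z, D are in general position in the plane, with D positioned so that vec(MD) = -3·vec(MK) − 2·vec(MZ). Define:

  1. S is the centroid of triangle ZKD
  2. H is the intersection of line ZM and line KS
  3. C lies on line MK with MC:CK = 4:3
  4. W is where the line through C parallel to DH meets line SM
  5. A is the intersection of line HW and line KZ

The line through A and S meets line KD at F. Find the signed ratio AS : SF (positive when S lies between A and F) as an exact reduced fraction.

Assign M = (0, 0), K = (1, 0), Z = (0, 1), D = (-3, -2) — the answer is frame-independent, so this choice is without loss of generality.
1. S is the centroid of triangle ZKD ⇒ S = (-2/3, -1/3)
2. H is the intersection of line ZM and line KS ⇒ H = (0, -1/5)
3. C lies on line MK with MC:CK = 4:3 ⇒ C = (4/7, 0)
4. W is where the line through C parallel to DH meets line SM ⇒ W = (24/7, 12/7)
5. A is the intersection of line HW and line KZ ⇒ A = (144/187, 43/187)
line AS meets KD at F = (115/29, 43/29)
S = A + t·(F−A) with t = -58/129, so AS:SF = -58/129:187/129

AS:SF = -58/187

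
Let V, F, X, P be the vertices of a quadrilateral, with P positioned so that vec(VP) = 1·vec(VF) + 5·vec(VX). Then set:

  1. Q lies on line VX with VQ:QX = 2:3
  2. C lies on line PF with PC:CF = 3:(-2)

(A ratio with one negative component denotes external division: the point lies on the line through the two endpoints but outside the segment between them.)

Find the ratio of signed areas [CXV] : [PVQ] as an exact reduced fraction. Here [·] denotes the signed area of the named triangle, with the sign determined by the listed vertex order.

[CXV]:[PVQ] = -5/2

Set V = (0, 0), F = (1, 0), X = (0, 1), P = (1, 5); any affine frame gives the same invariant.
1. Q lies on line VX with VQ:QX = 2:3 ⇒ Q = (0, 2/5)
2. C lies on line PF with PC:CF = 3:(-2) ⇒ C = (1, -10)
2·[CXV] = 1, 2·[PVQ] = -2/5
[CXV]:[PVQ] = 1:-2/5 = -5/2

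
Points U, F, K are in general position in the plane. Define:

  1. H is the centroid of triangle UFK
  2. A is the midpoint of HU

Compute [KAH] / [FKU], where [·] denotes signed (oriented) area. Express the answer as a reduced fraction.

Assign U = (0, 0), F = (1, 0), K = (0, 1) — the answer is frame-independent, so this choice is without loss of generality.
1. H is the centroid of triangle UFK ⇒ H = (1/3, 1/3)
2. A is the midpoint of HU ⇒ A = (1/6, 1/6)
2·[KAH] = 1/6, 2·[FKU] = 1
[KAH]:[FKU] = 1/6:1 = 1/6

[KAH]:[FKU] = 1/6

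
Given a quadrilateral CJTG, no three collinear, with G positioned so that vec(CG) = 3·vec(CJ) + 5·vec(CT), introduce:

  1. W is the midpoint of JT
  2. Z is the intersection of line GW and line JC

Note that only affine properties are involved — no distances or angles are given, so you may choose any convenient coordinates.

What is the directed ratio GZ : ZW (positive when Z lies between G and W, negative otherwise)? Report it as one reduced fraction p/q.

GZ:ZW = -10

Assign C = (0, 0), J = (1, 0), T = (0, 1), G = (3, 5) — the answer is frame-independent, so this choice is without loss of generality.
1. W is the midpoint of JT ⇒ W = (1/2, 1/2)
2. Z is the intersection of line GW and line JC ⇒ Z = (2/9, 0)
Z = G + t·(W−G) with t = 10/9, so GZ:ZW = t:(1−t) = 10/9:-1/9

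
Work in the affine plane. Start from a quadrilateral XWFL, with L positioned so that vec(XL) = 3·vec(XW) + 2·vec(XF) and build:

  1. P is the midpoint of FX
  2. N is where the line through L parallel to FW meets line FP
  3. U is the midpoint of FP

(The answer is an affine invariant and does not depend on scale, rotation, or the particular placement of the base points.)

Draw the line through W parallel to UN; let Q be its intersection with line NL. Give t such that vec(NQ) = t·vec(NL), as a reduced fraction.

t = 1/3

Work in coordinates with X = (0, 0), W = (1, 0), F = (0, 1), L = (3, 2).
1. P is the midpoint of FX ⇒ P = (0, 1/2)
2. N is where the line through L parallel to FW meets line FP ⇒ N = (0, 5)
3. U is the midpoint of FP ⇒ U = (0, 3/4)
through W parallel to UN: direction (0, 17/4); meets NL at Q = (1, 4)
Q = N + t·(L−N) with t = 1/3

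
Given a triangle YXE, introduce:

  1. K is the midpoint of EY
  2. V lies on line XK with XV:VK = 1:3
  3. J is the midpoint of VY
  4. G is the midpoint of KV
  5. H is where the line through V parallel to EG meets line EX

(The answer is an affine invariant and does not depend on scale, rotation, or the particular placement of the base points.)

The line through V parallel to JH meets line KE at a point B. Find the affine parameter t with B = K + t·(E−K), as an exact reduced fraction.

t = -3

Set Y = (0, 0), X = (1, 0), E = (0, 1); any affine frame gives the same invariant.
1. K is the midpoint of EY ⇒ K = (0, 1/2)
2. V lies on line XK with XV:VK = 1:3 ⇒ V = (3/4, 1/8)
3. J is the midpoint of VY ⇒ J = (3/8, 1/16)
4. G is the midpoint of KV ⇒ G = (3/8, 5/16)
5. H is where the line through V parallel to EG meets line EX ⇒ H = (3/5, 2/5)
through V parallel to JH: direction (9/40, 27/80); meets KE at B = (0, -1)
B = K + t·(E−K) with t = -3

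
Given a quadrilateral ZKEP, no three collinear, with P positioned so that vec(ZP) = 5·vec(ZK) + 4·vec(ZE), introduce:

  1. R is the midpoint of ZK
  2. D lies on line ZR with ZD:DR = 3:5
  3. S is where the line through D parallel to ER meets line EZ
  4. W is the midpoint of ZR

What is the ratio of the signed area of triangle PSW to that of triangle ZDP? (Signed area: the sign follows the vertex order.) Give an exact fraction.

[PSW]:[ZDP] = 89/24

Assign Z = (0, 0), K = (1, 0), E = (0, 1), P = (5, 4) — the answer is frame-independent, so this choice is without loss of generality.
1. R is the midpoint of ZK ⇒ R = (1/2, 0)
2. D lies on line ZR with ZD:DR = 3:5 ⇒ D = (3/16, 0)
3. S is where the line through D parallel to ER meets line EZ ⇒ S = (0, 3/8)
4. W is the midpoint of ZR ⇒ W = (1/4, 0)
2·[PSW] = 89/32, 2·[ZDP] = 3/4
[PSW]:[ZDP] = 89/32:3/4 = 89/24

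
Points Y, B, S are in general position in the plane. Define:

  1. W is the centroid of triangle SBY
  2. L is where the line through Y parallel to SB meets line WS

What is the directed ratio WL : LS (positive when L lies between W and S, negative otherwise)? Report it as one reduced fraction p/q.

WL:LS = -2/3

Choose coordinates Y = (0, 0), B = (1, 0), S = (0, 1).
1. W is the centroid of triangle SBY ⇒ W = (1/3, 1/3)
2. L is where the line through Y parallel to SB meets line WS ⇒ L = (1, -1)
L = W + t·(S−W) with t = -2, so WL:LS = t:(1−t) = -2:3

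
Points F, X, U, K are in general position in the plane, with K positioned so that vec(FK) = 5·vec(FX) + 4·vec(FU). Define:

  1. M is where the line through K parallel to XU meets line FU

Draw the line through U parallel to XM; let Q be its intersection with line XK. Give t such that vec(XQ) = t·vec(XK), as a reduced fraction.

Assign F = (0, 0), X = (1, 0), U = (0, 1), K = (5, 4) — the answer is frame-independent, so this choice is without loss of generality.
1. M is where the line through K parallel to XU meets line FU ⇒ M = (0, 9)
through U parallel to XM: direction (-1, 9); meets XK at Q = (1/5, -4/5)
Q = X + t·(K−X) with t = -1/5

t = -1/5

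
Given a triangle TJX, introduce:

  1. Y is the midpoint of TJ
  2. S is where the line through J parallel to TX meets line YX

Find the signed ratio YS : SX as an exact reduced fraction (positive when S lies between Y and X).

Work in coordinates with T = (0, 0), J = (1, 0), X = (0, 1).
1. Y is the midpoint of TJ ⇒ Y = (1/2, 0)
2. S is where the line through J parallel to TX meets line YX ⇒ S = (1, -1)
S = Y + t·(X−Y) with t = -1, so YS:SX = t:(1−t) = -1:2

YS:SX = -1/2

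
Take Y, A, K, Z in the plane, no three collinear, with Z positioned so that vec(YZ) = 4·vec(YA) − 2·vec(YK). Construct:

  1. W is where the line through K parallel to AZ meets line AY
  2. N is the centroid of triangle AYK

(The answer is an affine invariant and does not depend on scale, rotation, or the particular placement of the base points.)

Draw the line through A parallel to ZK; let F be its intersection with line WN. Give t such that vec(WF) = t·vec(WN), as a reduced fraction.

Work in coordinates with Y = (0, 0), A = (1, 0), K = (0, 1), Z = (4, -2).
1. W is where the line through K parallel to AZ meets line AY ⇒ W = (3/2, 0)
2. N is the centroid of triangle AYK ⇒ N = (1/3, 1/3)
through A parallel to ZK: direction (-4, 3); meets WN at F = (9/13, 3/13)
F = W + t·(N−W) with t = 9/13

t = 9/13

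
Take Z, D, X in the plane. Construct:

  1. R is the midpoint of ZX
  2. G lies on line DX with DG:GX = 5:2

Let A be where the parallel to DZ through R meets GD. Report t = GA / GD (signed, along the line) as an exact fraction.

Choose coordinates Z = (0, 0), D = (1, 0), X = (0, 1).
1. R is the midpoint of ZX ⇒ R = (0, 1/2)
2. G lies on line DX with DG:GX = 5:2 ⇒ G = (2/7, 5/7)
through R parallel to DZ: direction (-1, 0); meets GD at A = (1/2, 1/2)
A = G + t·(D−G) with t = 3/10

t = 3/10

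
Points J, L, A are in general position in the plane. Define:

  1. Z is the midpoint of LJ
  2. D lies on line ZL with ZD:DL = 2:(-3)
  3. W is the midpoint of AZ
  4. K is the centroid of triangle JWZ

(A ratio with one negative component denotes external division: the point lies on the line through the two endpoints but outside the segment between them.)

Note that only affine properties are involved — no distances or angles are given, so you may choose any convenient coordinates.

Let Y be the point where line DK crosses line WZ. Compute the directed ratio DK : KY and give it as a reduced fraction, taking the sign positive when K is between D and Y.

DK:KY = 5

Assign J = (0, 0), L = (1, 0), A = (0, 1) — the answer is frame-independent, so this choice is without loss of generality.
1. Z is the midpoint of LJ ⇒ Z = (1/2, 0)
2. D lies on line ZL with ZD:DL = 2:(-3) ⇒ D = (-1/2, 0)
3. W is the midpoint of AZ ⇒ W = (1/4, 1/2)
4. K is the centroid of triangle JWZ ⇒ K = (1/4, 1/6)
line DK meets WZ at Y = (2/5, 1/5)
K = D + t·(Y−D) with t = 5/6, so DK:KY = 5/6:1/6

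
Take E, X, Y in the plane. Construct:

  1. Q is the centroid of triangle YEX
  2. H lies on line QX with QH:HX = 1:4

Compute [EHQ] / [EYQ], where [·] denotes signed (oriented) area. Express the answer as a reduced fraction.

[EHQ]:[EYQ] = -1/5

Assign E = (0, 0), X = (1, 0), Y = (0, 1) — the answer is frame-independent, so this choice is without loss of generality.
1. Q is the centroid of triangle YEX ⇒ Q = (1/3, 1/3)
2. H lies on line QX with QH:HX = 1:4 ⇒ H = (7/15, 4/15)
2·[EHQ] = 1/15, 2·[EYQ] = -1/3
[EHQ]:[EYQ] = 1/15:-1/3 = -1/5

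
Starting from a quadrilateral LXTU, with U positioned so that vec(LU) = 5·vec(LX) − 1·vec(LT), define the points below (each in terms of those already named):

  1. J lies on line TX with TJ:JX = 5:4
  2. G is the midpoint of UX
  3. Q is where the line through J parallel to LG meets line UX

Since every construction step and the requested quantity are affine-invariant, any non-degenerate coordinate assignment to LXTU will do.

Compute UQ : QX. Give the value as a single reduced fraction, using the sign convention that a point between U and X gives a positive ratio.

Set L = (0, 0), X = (1, 0), T = (0, 1), U = (5, -1); any affine frame gives the same invariant.
1. J lies on line TX with TJ:JX = 5:4 ⇒ J = (5/9, 4/9)
2. G is the midpoint of UX ⇒ G = (3, -1/2)
3. Q is where the line through J parallel to LG meets line UX ⇒ Q = (-31/9, 10/9)
Q = U + t·(X−U) with t = 19/9, so UQ:QX = t:(1−t) = 19/9:-10/9

UQ:QX = -19/10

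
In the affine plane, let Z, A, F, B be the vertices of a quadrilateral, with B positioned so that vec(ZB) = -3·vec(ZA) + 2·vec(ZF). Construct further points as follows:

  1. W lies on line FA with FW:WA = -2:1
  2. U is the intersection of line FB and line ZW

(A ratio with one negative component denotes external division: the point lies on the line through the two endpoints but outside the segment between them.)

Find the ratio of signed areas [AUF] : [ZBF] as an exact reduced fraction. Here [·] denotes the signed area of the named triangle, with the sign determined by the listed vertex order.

[AUF]:[ZBF] = 4/3

Set Z = (0, 0), A = (1, 0), F = (0, 1), B = (-3, 2); any affine frame gives the same invariant.
1. W lies on line FA with FW:WA = -2:1 ⇒ W = (2, -1)
2. U is the intersection of line FB and line ZW ⇒ U = (-6, 3)
2·[AUF] = -4, 2·[ZBF] = -3
[AUF]:[ZBF] = -4:-3 = 4/3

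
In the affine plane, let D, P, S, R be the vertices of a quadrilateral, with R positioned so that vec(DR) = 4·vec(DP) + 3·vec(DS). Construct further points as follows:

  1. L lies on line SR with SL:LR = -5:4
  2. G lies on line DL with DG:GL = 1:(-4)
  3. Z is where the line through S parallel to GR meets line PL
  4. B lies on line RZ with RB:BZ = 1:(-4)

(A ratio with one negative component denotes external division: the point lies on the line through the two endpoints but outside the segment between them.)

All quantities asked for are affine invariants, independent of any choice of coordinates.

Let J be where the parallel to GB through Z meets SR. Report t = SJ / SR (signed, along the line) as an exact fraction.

Assign D = (0, 0), P = (1, 0), S = (0, 1), R = (4, 3) — the answer is frame-independent, so this choice is without loss of generality.
1. L lies on line SR with SL:LR = -5:4 ⇒ L = (20, 11)
2. G lies on line DL with DG:GL = 1:(-4) ⇒ G = (-20/3, -11/3)
3. Z is where the line through S parallel to GR meets line PL ⇒ Z = (-240/7, -143/7)
4. B lies on line RZ with RB:BZ = 1:(-4) ⇒ B = (352/21, 227/21)
through Z parallel to GB: direction (164/7, 304/21); meets SR at J = (60/29, 59/29)
J = S + t·(R−S) with t = 15/29

t = 15/29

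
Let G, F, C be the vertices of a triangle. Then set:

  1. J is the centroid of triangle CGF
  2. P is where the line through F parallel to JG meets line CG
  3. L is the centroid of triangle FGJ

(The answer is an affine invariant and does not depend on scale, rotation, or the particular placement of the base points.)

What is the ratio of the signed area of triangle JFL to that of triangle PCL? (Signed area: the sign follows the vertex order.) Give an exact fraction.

Assign G = (0, 0), F = (1, 0), C = (0, 1) — the answer is frame-independent, so this choice is without loss of generality.
1. J is the centroid of triangle CGF ⇒ J = (1/3, 1/3)
2. P is where the line through F parallel to JG meets line CG ⇒ P = (0, -1)
3. L is the centroid of triangle FGJ ⇒ L = (4/9, 1/9)
2·[JFL] = -1/9, 2·[PCL] = -8/9
[JFL]:[PCL] = -1/9:-8/9 = 1/8

[JFL]:[PCL] = 1/8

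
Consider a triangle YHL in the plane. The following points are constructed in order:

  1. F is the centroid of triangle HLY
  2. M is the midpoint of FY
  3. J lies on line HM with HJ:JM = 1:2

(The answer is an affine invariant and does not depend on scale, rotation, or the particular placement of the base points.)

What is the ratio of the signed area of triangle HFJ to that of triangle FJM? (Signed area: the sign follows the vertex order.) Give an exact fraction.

[HFJ]:[FJM] = -1/2

Assign Y = (0, 0), H = (1, 0), L = (0, 1) — the answer is frame-independent, so this choice is without loss of generality.
1. F is the centroid of triangle HLY ⇒ F = (1/3, 1/3)
2. M is the midpoint of FY ⇒ M = (1/6, 1/6)
3. J lies on line HM with HJ:JM = 1:2 ⇒ J = (13/18, 1/18)
2·[HFJ] = 1/18, 2·[FJM] = -1/9
[HFJ]:[FJM] = 1/18:-1/9 = -1/2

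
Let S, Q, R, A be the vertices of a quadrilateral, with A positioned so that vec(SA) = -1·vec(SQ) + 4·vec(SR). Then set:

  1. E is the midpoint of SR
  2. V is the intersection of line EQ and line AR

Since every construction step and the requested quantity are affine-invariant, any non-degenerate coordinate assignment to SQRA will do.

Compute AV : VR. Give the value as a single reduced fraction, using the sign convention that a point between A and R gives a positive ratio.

AV:VR = -6

Set S = (0, 0), Q = (1, 0), R = (0, 1), A = (-1, 4); any affine frame gives the same invariant.
1. E is the midpoint of SR ⇒ E = (0, 1/2)
2. V is the intersection of line EQ and line AR ⇒ V = (1/5, 2/5)
V = A + t·(R−A) with t = 6/5, so AV:VR = t:(1−t) = 6/5:-1/5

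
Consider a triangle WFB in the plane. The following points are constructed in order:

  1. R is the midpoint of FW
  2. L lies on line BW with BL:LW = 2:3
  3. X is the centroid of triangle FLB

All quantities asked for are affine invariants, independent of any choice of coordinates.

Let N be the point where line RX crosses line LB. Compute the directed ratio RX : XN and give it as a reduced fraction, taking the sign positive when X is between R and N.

Choose coordinates W = (0, 0), F = (1, 0), B = (0, 1).
1. R is the midpoint of FW ⇒ R = (1/2, 0)
2. L lies on line BW with BL:LW = 2:3 ⇒ L = (0, 3/5)
3. X is the centroid of triangle FLB ⇒ X = (1/3, 8/15)
line RX meets LB at N = (0, 8/5)
X = R + t·(N−R) with t = 1/3, so RX:XN = 1/3:2/3

RX:XN = 1/2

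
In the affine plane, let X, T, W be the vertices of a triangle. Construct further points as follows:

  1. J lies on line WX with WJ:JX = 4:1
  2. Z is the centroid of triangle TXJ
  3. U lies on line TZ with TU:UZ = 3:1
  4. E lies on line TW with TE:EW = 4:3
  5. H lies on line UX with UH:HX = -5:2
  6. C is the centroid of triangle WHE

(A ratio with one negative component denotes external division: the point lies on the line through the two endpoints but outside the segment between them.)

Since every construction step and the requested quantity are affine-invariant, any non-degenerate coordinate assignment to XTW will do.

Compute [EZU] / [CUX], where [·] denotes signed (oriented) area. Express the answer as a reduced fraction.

Assign X = (0, 0), T = (1, 0), W = (0, 1) — the answer is frame-independent, so this choice is without loss of generality.
1. J lies on line WX with WJ:JX = 4:1 ⇒ J = (0, 1/5)
2. Z is the centroid of triangle TXJ ⇒ Z = (1/3, 1/15)
3. U lies on line TZ with TU:UZ = 3:1 ⇒ U = (1/2, 1/20)
4. E lies on line TW with TE:EW = 4:3 ⇒ E = (3/7, 4/7)
5. H lies on line UX with UH:HX = -5:2 ⇒ H = (-1/3, -1/30)
6. C is the centroid of triangle WHE ⇒ C = (2/63, 323/630)
2·[EZU] = 3/35, 2·[CUX] = -107/420
[EZU]:[CUX] = 3/35:-107/420 = -36/107

[EZU]:[CUX] = -36/107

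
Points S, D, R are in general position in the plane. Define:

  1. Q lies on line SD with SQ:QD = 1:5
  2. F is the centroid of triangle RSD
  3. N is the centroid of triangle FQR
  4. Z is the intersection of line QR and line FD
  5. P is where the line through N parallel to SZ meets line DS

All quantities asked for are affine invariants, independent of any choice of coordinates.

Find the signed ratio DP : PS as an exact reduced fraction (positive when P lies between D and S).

DP:PS = 83/7

Assign S = (0, 0), D = (1, 0), R = (0, 1) — the answer is frame-independent, so this choice is without loss of generality.
1. Q lies on line SD with SQ:QD = 1:5 ⇒ Q = (1/6, 0)
2. F is the centroid of triangle RSD ⇒ F = (1/3, 1/3)
3. N is the centroid of triangle FQR ⇒ N = (1/6, 4/9)
4. Z is the intersection of line QR and line FD ⇒ Z = (1/11, 5/11)
5. P is where the line through N parallel to SZ meets line DS ⇒ P = (7/90, 0)
P = D + t·(S−D) with t = 83/90, so DP:PS = t:(1−t) = 83/90:7/90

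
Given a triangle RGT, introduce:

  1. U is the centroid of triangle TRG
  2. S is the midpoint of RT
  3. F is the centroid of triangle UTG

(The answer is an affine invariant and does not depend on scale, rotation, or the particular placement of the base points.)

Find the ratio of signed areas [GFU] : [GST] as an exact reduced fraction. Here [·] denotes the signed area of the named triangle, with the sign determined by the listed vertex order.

Choose coordinates R = (0, 0), G = (1, 0), T = (0, 1).
1. U is the centroid of triangle TRG ⇒ U = (1/3, 1/3)
2. S is the midpoint of RT ⇒ S = (0, 1/2)
3. F is the centroid of triangle UTG ⇒ F = (4/9, 4/9)
2·[GFU] = 1/9, 2·[GST] = -1/2
[GFU]:[GST] = 1/9:-1/2 = -2/9

[GFU]:[GST] = -2/9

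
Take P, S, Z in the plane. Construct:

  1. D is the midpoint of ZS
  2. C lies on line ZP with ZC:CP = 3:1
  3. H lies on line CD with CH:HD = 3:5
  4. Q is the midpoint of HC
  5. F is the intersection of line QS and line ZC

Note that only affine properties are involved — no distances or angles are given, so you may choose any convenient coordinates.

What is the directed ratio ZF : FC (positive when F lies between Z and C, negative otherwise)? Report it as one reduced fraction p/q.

ZF:FC = 26/3

Choose coordinates P = (0, 0), S = (1, 0), Z = (0, 1).
1. D is the midpoint of ZS ⇒ D = (1/2, 1/2)
2. C lies on line ZP with ZC:CP = 3:1 ⇒ C = (0, 1/4)
3. H lies on line CD with CH:HD = 3:5 ⇒ H = (3/16, 11/32)
4. Q is the midpoint of HC ⇒ Q = (3/32, 19/64)
5. F is the intersection of line QS and line ZC ⇒ F = (0, 19/58)
F = Z + t·(C−Z) with t = 26/29, so ZF:FC = t:(1−t) = 26/29:3/29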